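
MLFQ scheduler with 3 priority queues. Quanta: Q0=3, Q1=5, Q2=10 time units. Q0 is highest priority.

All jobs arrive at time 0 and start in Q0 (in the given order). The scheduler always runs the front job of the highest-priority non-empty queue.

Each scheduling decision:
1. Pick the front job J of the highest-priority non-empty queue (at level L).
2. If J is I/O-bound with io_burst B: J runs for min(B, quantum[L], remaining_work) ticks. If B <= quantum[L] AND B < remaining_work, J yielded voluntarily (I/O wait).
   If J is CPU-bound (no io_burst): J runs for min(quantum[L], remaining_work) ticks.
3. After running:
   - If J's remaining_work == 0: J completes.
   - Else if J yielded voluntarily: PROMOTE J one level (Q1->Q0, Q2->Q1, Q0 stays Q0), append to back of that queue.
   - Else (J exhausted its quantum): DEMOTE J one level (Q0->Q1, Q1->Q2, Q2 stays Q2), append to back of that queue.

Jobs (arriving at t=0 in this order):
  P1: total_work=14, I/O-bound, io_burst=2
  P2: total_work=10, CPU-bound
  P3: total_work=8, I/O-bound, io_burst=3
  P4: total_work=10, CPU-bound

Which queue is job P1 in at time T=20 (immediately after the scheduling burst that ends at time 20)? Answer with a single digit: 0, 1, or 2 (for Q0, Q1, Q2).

t=0-2: P1@Q0 runs 2, rem=12, I/O yield, promote→Q0. Q0=[P2,P3,P4,P1] Q1=[] Q2=[]
t=2-5: P2@Q0 runs 3, rem=7, quantum used, demote→Q1. Q0=[P3,P4,P1] Q1=[P2] Q2=[]
t=5-8: P3@Q0 runs 3, rem=5, I/O yield, promote→Q0. Q0=[P4,P1,P3] Q1=[P2] Q2=[]
t=8-11: P4@Q0 runs 3, rem=7, quantum used, demote→Q1. Q0=[P1,P3] Q1=[P2,P4] Q2=[]
t=11-13: P1@Q0 runs 2, rem=10, I/O yield, promote→Q0. Q0=[P3,P1] Q1=[P2,P4] Q2=[]
t=13-16: P3@Q0 runs 3, rem=2, I/O yield, promote→Q0. Q0=[P1,P3] Q1=[P2,P4] Q2=[]
t=16-18: P1@Q0 runs 2, rem=8, I/O yield, promote→Q0. Q0=[P3,P1] Q1=[P2,P4] Q2=[]
t=18-20: P3@Q0 runs 2, rem=0, completes. Q0=[P1] Q1=[P2,P4] Q2=[]
t=20-22: P1@Q0 runs 2, rem=6, I/O yield, promote→Q0. Q0=[P1] Q1=[P2,P4] Q2=[]
t=22-24: P1@Q0 runs 2, rem=4, I/O yield, promote→Q0. Q0=[P1] Q1=[P2,P4] Q2=[]
t=24-26: P1@Q0 runs 2, rem=2, I/O yield, promote→Q0. Q0=[P1] Q1=[P2,P4] Q2=[]
t=26-28: P1@Q0 runs 2, rem=0, completes. Q0=[] Q1=[P2,P4] Q2=[]
t=28-33: P2@Q1 runs 5, rem=2, quantum used, demote→Q2. Q0=[] Q1=[P4] Q2=[P2]
t=33-38: P4@Q1 runs 5, rem=2, quantum used, demote→Q2. Q0=[] Q1=[] Q2=[P2,P4]
t=38-40: P2@Q2 runs 2, rem=0, completes. Q0=[] Q1=[] Q2=[P4]
t=40-42: P4@Q2 runs 2, rem=0, completes. Q0=[] Q1=[] Q2=[]

Answer: 0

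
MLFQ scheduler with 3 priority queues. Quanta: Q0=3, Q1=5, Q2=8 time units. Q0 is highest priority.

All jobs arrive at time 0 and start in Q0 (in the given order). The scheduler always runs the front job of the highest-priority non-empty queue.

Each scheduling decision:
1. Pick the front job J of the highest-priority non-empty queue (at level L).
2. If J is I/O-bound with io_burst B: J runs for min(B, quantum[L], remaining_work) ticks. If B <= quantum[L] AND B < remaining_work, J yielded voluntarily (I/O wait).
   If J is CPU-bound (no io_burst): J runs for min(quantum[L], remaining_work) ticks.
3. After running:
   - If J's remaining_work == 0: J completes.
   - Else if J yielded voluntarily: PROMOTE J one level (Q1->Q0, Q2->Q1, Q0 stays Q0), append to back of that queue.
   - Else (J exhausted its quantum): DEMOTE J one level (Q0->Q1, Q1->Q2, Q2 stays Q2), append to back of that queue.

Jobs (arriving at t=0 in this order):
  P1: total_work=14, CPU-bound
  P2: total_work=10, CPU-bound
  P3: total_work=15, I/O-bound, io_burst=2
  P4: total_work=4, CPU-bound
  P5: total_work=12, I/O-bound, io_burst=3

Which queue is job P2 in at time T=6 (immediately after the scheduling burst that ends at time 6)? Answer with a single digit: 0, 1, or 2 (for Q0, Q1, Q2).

t=0-3: P1@Q0 runs 3, rem=11, quantum used, demote→Q1. Q0=[P2,P3,P4,P5] Q1=[P1] Q2=[]
t=3-6: P2@Q0 runs 3, rem=7, quantum used, demote→Q1. Q0=[P3,P4,P5] Q1=[P1,P2] Q2=[]
t=6-8: P3@Q0 runs 2, rem=13, I/O yield, promote→Q0. Q0=[P4,P5,P3] Q1=[P1,P2] Q2=[]
t=8-11: P4@Q0 runs 3, rem=1, quantum used, demote→Q1. Q0=[P5,P3] Q1=[P1,P2,P4] Q2=[]
t=11-14: P5@Q0 runs 3, rem=9, I/O yield, promote→Q0. Q0=[P3,P5] Q1=[P1,P2,P4] Q2=[]
t=14-16: P3@Q0 runs 2, rem=11, I/O yield, promote→Q0. Q0=[P5,P3] Q1=[P1,P2,P4] Q2=[]
t=16-19: P5@Q0 runs 3, rem=6, I/O yield, promote→Q0. Q0=[P3,P5] Q1=[P1,P2,P4] Q2=[]
t=19-21: P3@Q0 runs 2, rem=9, I/O yield, promote→Q0. Q0=[P5,P3] Q1=[P1,P2,P4] Q2=[]
t=21-24: P5@Q0 runs 3, rem=3, I/O yield, promote→Q0. Q0=[P3,P5] Q1=[P1,P2,P4] Q2=[]
t=24-26: P3@Q0 runs 2, rem=7, I/O yield, promote→Q0. Q0=[P5,P3] Q1=[P1,P2,P4] Q2=[]
t=26-29: P5@Q0 runs 3, rem=0, completes. Q0=[P3] Q1=[P1,P2,P4] Q2=[]
t=29-31: P3@Q0 runs 2, rem=5, I/O yield, promote→Q0. Q0=[P3] Q1=[P1,P2,P4] Q2=[]
t=31-33: P3@Q0 runs 2, rem=3, I/O yield, promote→Q0. Q0=[P3] Q1=[P1,P2,P4] Q2=[]
t=33-35: P3@Q0 runs 2, rem=1, I/O yield, promote→Q0. Q0=[P3] Q1=[P1,P2,P4] Q2=[]
t=35-36: P3@Q0 runs 1, rem=0, completes. Q0=[] Q1=[P1,P2,P4] Q2=[]
t=36-41: P1@Q1 runs 5, rem=6, quantum used, demote→Q2. Q0=[] Q1=[P2,P4] Q2=[P1]
t=41-46: P2@Q1 runs 5, rem=2, quantum used, demote→Q2. Q0=[] Q1=[P4] Q2=[P1,P2]
t=46-47: P4@Q1 runs 1, rem=0, completes. Q0=[] Q1=[] Q2=[P1,P2]
t=47-53: P1@Q2 runs 6, rem=0, completes. Q0=[] Q1=[] Q2=[P2]
t=53-55: P2@Q2 runs 2, rem=0, completes. Q0=[] Q1=[] Q2=[]

Answer: 1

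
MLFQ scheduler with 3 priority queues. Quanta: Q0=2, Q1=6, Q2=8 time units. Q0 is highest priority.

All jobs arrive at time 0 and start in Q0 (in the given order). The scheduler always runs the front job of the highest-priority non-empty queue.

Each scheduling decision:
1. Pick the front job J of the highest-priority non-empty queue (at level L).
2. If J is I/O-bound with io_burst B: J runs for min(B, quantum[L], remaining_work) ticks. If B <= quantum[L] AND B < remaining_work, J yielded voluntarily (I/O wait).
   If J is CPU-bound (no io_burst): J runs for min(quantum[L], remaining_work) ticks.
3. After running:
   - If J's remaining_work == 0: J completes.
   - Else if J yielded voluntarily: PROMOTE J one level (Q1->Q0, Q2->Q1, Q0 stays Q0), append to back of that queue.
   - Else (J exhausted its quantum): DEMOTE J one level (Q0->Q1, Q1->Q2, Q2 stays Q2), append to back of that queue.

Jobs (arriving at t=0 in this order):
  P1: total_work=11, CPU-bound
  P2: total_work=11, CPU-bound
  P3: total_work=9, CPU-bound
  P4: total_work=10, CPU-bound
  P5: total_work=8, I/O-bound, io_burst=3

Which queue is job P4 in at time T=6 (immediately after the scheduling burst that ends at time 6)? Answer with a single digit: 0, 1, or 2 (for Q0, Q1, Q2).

Answer: 0

Derivation:
t=0-2: P1@Q0 runs 2, rem=9, quantum used, demote→Q1. Q0=[P2,P3,P4,P5] Q1=[P1] Q2=[]
t=2-4: P2@Q0 runs 2, rem=9, quantum used, demote→Q1. Q0=[P3,P4,P5] Q1=[P1,P2] Q2=[]
t=4-6: P3@Q0 runs 2, rem=7, quantum used, demote→Q1. Q0=[P4,P5] Q1=[P1,P2,P3] Q2=[]
t=6-8: P4@Q0 runs 2, rem=8, quantum used, demote→Q1. Q0=[P5] Q1=[P1,P2,P3,P4] Q2=[]
t=8-10: P5@Q0 runs 2, rem=6, quantum used, demote→Q1. Q0=[] Q1=[P1,P2,P3,P4,P5] Q2=[]
t=10-16: P1@Q1 runs 6, rem=3, quantum used, demote→Q2. Q0=[] Q1=[P2,P3,P4,P5] Q2=[P1]
t=16-22: P2@Q1 runs 6, rem=3, quantum used, demote→Q2. Q0=[] Q1=[P3,P4,P5] Q2=[P1,P2]
t=22-28: P3@Q1 runs 6, rem=1, quantum used, demote→Q2. Q0=[] Q1=[P4,P5] Q2=[P1,P2,P3]
t=28-34: P4@Q1 runs 6, rem=2, quantum used, demote→Q2. Q0=[] Q1=[P5] Q2=[P1,P2,P3,P4]
t=34-37: P5@Q1 runs 3, rem=3, I/O yield, promote→Q0. Q0=[P5] Q1=[] Q2=[P1,P2,P3,P4]
t=37-39: P5@Q0 runs 2, rem=1, quantum used, demote→Q1. Q0=[] Q1=[P5] Q2=[P1,P2,P3,P4]
t=39-40: P5@Q1 runs 1, rem=0, completes. Q0=[] Q1=[] Q2=[P1,P2,P3,P4]
t=40-43: P1@Q2 runs 3, rem=0, completes. Q0=[] Q1=[] Q2=[P2,P3,P4]
t=43-46: P2@Q2 runs 3, rem=0, completes. Q0=[] Q1=[] Q2=[P3,P4]
t=46-47: P3@Q2 runs 1, rem=0, completes. Q0=[] Q1=[] Q2=[P4]
t=47-49: P4@Q2 runs 2, rem=0, completes. Q0=[] Q1=[] Q2=[]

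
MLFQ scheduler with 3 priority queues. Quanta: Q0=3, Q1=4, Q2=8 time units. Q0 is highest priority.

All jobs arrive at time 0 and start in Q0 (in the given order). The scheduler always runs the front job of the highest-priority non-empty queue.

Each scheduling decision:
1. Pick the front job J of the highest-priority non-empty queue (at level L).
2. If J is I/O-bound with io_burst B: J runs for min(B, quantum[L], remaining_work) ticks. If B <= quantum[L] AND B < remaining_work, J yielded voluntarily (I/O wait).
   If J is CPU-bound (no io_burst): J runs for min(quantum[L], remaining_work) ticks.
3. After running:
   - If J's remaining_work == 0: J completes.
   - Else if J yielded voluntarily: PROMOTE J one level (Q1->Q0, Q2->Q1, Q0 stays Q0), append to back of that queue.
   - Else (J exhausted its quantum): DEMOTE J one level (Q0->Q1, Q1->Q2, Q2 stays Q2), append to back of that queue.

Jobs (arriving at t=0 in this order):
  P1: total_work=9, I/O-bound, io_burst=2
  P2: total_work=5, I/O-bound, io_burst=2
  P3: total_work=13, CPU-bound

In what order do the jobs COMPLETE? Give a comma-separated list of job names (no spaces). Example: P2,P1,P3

t=0-2: P1@Q0 runs 2, rem=7, I/O yield, promote→Q0. Q0=[P2,P3,P1] Q1=[] Q2=[]
t=2-4: P2@Q0 runs 2, rem=3, I/O yield, promote→Q0. Q0=[P3,P1,P2] Q1=[] Q2=[]
t=4-7: P3@Q0 runs 3, rem=10, quantum used, demote→Q1. Q0=[P1,P2] Q1=[P3] Q2=[]
t=7-9: P1@Q0 runs 2, rem=5, I/O yield, promote→Q0. Q0=[P2,P1] Q1=[P3] Q2=[]
t=9-11: P2@Q0 runs 2, rem=1, I/O yield, promote→Q0. Q0=[P1,P2] Q1=[P3] Q2=[]
t=11-13: P1@Q0 runs 2, rem=3, I/O yield, promote→Q0. Q0=[P2,P1] Q1=[P3] Q2=[]
t=13-14: P2@Q0 runs 1, rem=0, completes. Q0=[P1] Q1=[P3] Q2=[]
t=14-16: P1@Q0 runs 2, rem=1, I/O yield, promote→Q0. Q0=[P1] Q1=[P3] Q2=[]
t=16-17: P1@Q0 runs 1, rem=0, completes. Q0=[] Q1=[P3] Q2=[]
t=17-21: P3@Q1 runs 4, rem=6, quantum used, demote→Q2. Q0=[] Q1=[] Q2=[P3]
t=21-27: P3@Q2 runs 6, rem=0, completes. Q0=[] Q1=[] Q2=[]

Answer: P2,P1,P3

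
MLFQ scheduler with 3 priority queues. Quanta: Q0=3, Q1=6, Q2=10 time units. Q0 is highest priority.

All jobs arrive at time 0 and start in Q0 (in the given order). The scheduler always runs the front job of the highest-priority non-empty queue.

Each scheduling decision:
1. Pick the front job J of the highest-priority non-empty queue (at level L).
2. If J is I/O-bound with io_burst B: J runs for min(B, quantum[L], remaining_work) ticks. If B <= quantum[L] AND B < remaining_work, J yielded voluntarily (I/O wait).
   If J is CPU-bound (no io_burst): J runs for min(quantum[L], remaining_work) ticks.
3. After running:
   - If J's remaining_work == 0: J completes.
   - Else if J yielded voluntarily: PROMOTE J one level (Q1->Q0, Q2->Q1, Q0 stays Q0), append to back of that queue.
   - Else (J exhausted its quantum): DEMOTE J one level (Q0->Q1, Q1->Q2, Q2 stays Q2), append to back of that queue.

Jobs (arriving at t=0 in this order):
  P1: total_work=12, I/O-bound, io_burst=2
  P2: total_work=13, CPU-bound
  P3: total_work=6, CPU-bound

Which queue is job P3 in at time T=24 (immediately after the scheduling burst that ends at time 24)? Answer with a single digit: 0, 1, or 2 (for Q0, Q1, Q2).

Answer: 1

Derivation:
t=0-2: P1@Q0 runs 2, rem=10, I/O yield, promote→Q0. Q0=[P2,P3,P1] Q1=[] Q2=[]
t=2-5: P2@Q0 runs 3, rem=10, quantum used, demote→Q1. Q0=[P3,P1] Q1=[P2] Q2=[]
t=5-8: P3@Q0 runs 3, rem=3, quantum used, demote→Q1. Q0=[P1] Q1=[P2,P3] Q2=[]
t=8-10: P1@Q0 runs 2, rem=8, I/O yield, promote→Q0. Q0=[P1] Q1=[P2,P3] Q2=[]
t=10-12: P1@Q0 runs 2, rem=6, I/O yield, promote→Q0. Q0=[P1] Q1=[P2,P3] Q2=[]
t=12-14: P1@Q0 runs 2, rem=4, I/O yield, promote→Q0. Q0=[P1] Q1=[P2,P3] Q2=[]
t=14-16: P1@Q0 runs 2, rem=2, I/O yield, promote→Q0. Q0=[P1] Q1=[P2,P3] Q2=[]
t=16-18: P1@Q0 runs 2, rem=0, completes. Q0=[] Q1=[P2,P3] Q2=[]
t=18-24: P2@Q1 runs 6, rem=4, quantum used, demote→Q2. Q0=[] Q1=[P3] Q2=[P2]
t=24-27: P3@Q1 runs 3, rem=0, completes. Q0=[] Q1=[] Q2=[P2]
t=27-31: P2@Q2 runs 4, rem=0, completes. Q0=[] Q1=[] Q2=[]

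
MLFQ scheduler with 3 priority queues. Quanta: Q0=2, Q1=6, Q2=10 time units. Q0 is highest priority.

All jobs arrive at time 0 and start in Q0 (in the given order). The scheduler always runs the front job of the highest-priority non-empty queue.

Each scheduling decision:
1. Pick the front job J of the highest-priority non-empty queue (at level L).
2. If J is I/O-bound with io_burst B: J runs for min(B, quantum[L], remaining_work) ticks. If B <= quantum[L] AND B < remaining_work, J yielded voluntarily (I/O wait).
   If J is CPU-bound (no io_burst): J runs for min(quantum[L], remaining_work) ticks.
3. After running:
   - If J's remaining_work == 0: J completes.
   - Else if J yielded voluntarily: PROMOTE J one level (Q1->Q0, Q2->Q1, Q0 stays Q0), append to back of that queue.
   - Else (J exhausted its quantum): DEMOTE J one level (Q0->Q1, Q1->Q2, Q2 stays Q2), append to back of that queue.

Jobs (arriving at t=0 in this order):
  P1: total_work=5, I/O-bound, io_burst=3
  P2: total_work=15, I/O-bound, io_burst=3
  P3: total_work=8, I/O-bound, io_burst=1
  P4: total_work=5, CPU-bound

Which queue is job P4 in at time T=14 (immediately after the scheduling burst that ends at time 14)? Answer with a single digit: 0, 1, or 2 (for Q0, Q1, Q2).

t=0-2: P1@Q0 runs 2, rem=3, quantum used, demote→Q1. Q0=[P2,P3,P4] Q1=[P1] Q2=[]
t=2-4: P2@Q0 runs 2, rem=13, quantum used, demote→Q1. Q0=[P3,P4] Q1=[P1,P2] Q2=[]
t=4-5: P3@Q0 runs 1, rem=7, I/O yield, promote→Q0. Q0=[P4,P3] Q1=[P1,P2] Q2=[]
t=5-7: P4@Q0 runs 2, rem=3, quantum used, demote→Q1. Q0=[P3] Q1=[P1,P2,P4] Q2=[]
t=7-8: P3@Q0 runs 1, rem=6, I/O yield, promote→Q0. Q0=[P3] Q1=[P1,P2,P4] Q2=[]
t=8-9: P3@Q0 runs 1, rem=5, I/O yield, promote→Q0. Q0=[P3] Q1=[P1,P2,P4] Q2=[]
t=9-10: P3@Q0 runs 1, rem=4, I/O yield, promote→Q0. Q0=[P3] Q1=[P1,P2,P4] Q2=[]
t=10-11: P3@Q0 runs 1, rem=3, I/O yield, promote→Q0. Q0=[P3] Q1=[P1,P2,P4] Q2=[]
t=11-12: P3@Q0 runs 1, rem=2, I/O yield, promote→Q0. Q0=[P3] Q1=[P1,P2,P4] Q2=[]
t=12-13: P3@Q0 runs 1, rem=1, I/O yield, promote→Q0. Q0=[P3] Q1=[P1,P2,P4] Q2=[]
t=13-14: P3@Q0 runs 1, rem=0, completes. Q0=[] Q1=[P1,P2,P4] Q2=[]
t=14-17: P1@Q1 runs 3, rem=0, completes. Q0=[] Q1=[P2,P4] Q2=[]
t=17-20: P2@Q1 runs 3, rem=10, I/O yield, promote→Q0. Q0=[P2] Q1=[P4] Q2=[]
t=20-22: P2@Q0 runs 2, rem=8, quantum used, demote→Q1. Q0=[] Q1=[P4,P2] Q2=[]
t=22-25: P4@Q1 runs 3, rem=0, completes. Q0=[] Q1=[P2] Q2=[]
t=25-28: P2@Q1 runs 3, rem=5, I/O yield, promote→Q0. Q0=[P2] Q1=[] Q2=[]
t=28-30: P2@Q0 runs 2, rem=3, quantum used, demote→Q1. Q0=[] Q1=[P2] Q2=[]
t=30-33: P2@Q1 runs 3, rem=0, completes. Q0=[] Q1=[] Q2=[]

Answer: 1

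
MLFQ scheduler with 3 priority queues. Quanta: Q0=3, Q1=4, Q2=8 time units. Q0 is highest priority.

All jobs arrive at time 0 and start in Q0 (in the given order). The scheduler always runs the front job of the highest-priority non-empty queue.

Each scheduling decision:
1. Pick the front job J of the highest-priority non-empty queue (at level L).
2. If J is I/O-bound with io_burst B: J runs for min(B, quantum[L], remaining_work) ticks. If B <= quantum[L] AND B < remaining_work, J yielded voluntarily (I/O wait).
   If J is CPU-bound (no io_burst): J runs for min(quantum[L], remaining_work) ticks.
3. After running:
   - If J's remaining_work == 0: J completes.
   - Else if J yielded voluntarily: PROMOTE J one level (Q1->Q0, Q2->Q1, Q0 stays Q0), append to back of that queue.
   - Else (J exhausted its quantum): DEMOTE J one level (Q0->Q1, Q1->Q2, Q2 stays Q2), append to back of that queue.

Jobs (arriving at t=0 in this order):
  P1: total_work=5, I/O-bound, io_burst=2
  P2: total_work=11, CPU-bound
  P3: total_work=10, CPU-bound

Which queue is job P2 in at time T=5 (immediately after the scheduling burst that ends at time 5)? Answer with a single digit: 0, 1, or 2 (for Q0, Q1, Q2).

Answer: 1

Derivation:
t=0-2: P1@Q0 runs 2, rem=3, I/O yield, promote→Q0. Q0=[P2,P3,P1] Q1=[] Q2=[]
t=2-5: P2@Q0 runs 3, rem=8, quantum used, demote→Q1. Q0=[P3,P1] Q1=[P2] Q2=[]
t=5-8: P3@Q0 runs 3, rem=7, quantum used, demote→Q1. Q0=[P1] Q1=[P2,P3] Q2=[]
t=8-10: P1@Q0 runs 2, rem=1, I/O yield, promote→Q0. Q0=[P1] Q1=[P2,P3] Q2=[]
t=10-11: P1@Q0 runs 1, rem=0, completes. Q0=[] Q1=[P2,P3] Q2=[]
t=11-15: P2@Q1 runs 4, rem=4, quantum used, demote→Q2. Q0=[] Q1=[P3] Q2=[P2]
t=15-19: P3@Q1 runs 4, rem=3, quantum used, demote→Q2. Q0=[] Q1=[] Q2=[P2,P3]
t=19-23: P2@Q2 runs 4, rem=0, completes. Q0=[] Q1=[] Q2=[P3]
t=23-26: P3@Q2 runs 3, rem=0, completes. Q0=[] Q1=[] Q2=[]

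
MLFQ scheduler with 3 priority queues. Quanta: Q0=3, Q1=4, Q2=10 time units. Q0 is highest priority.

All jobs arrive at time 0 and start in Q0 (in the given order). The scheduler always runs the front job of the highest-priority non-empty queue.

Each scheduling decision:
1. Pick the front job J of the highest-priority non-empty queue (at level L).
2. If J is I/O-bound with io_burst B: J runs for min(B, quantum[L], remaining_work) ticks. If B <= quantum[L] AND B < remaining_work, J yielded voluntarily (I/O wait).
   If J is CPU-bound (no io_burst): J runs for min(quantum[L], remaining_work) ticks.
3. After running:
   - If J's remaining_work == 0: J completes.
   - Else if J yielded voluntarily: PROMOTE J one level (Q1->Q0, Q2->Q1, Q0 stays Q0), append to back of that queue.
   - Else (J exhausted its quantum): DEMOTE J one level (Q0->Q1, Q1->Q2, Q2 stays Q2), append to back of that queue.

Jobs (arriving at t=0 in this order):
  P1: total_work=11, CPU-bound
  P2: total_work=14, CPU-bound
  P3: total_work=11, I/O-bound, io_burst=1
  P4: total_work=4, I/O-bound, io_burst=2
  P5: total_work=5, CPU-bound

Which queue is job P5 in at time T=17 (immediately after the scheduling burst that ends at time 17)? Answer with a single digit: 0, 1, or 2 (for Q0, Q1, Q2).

Answer: 1

Derivation:
t=0-3: P1@Q0 runs 3, rem=8, quantum used, demote→Q1. Q0=[P2,P3,P4,P5] Q1=[P1] Q2=[]
t=3-6: P2@Q0 runs 3, rem=11, quantum used, demote→Q1. Q0=[P3,P4,P5] Q1=[P1,P2] Q2=[]
t=6-7: P3@Q0 runs 1, rem=10, I/O yield, promote→Q0. Q0=[P4,P5,P3] Q1=[P1,P2] Q2=[]
t=7-9: P4@Q0 runs 2, rem=2, I/O yield, promote→Q0. Q0=[P5,P3,P4] Q1=[P1,P2] Q2=[]
t=9-12: P5@Q0 runs 3, rem=2, quantum used, demote→Q1. Q0=[P3,P4] Q1=[P1,P2,P5] Q2=[]
t=12-13: P3@Q0 runs 1, rem=9, I/O yield, promote→Q0. Q0=[P4,P3] Q1=[P1,P2,P5] Q2=[]
t=13-15: P4@Q0 runs 2, rem=0, completes. Q0=[P3] Q1=[P1,P2,P5] Q2=[]
t=15-16: P3@Q0 runs 1, rem=8, I/O yield, promote→Q0. Q0=[P3] Q1=[P1,P2,P5] Q2=[]
t=16-17: P3@Q0 runs 1, rem=7, I/O yield, promote→Q0. Q0=[P3] Q1=[P1,P2,P5] Q2=[]
t=17-18: P3@Q0 runs 1, rem=6, I/O yield, promote→Q0. Q0=[P3] Q1=[P1,P2,P5] Q2=[]
t=18-19: P3@Q0 runs 1, rem=5, I/O yield, promote→Q0. Q0=[P3] Q1=[P1,P2,P5] Q2=[]
t=19-20: P3@Q0 runs 1, rem=4, I/O yield, promote→Q0. Q0=[P3] Q1=[P1,P2,P5] Q2=[]
t=20-21: P3@Q0 runs 1, rem=3, I/O yield, promote→Q0. Q0=[P3] Q1=[P1,P2,P5] Q2=[]
t=21-22: P3@Q0 runs 1, rem=2, I/O yield, promote→Q0. Q0=[P3] Q1=[P1,P2,P5] Q2=[]
t=22-23: P3@Q0 runs 1, rem=1, I/O yield, promote→Q0. Q0=[P3] Q1=[P1,P2,P5] Q2=[]
t=23-24: P3@Q0 runs 1, rem=0, completes. Q0=[] Q1=[P1,P2,P5] Q2=[]
t=24-28: P1@Q1 runs 4, rem=4, quantum used, demote→Q2. Q0=[] Q1=[P2,P5] Q2=[P1]
t=28-32: P2@Q1 runs 4, rem=7, quantum used, demote→Q2. Q0=[] Q1=[P5] Q2=[P1,P2]
t=32-34: P5@Q1 runs 2, rem=0, completes. Q0=[] Q1=[] Q2=[P1,P2]
t=34-38: P1@Q2 runs 4, rem=0, completes. Q0=[] Q1=[] Q2=[P2]
t=38-45: P2@Q2 runs 7, rem=0, completes. Q0=[] Q1=[] Q2=[]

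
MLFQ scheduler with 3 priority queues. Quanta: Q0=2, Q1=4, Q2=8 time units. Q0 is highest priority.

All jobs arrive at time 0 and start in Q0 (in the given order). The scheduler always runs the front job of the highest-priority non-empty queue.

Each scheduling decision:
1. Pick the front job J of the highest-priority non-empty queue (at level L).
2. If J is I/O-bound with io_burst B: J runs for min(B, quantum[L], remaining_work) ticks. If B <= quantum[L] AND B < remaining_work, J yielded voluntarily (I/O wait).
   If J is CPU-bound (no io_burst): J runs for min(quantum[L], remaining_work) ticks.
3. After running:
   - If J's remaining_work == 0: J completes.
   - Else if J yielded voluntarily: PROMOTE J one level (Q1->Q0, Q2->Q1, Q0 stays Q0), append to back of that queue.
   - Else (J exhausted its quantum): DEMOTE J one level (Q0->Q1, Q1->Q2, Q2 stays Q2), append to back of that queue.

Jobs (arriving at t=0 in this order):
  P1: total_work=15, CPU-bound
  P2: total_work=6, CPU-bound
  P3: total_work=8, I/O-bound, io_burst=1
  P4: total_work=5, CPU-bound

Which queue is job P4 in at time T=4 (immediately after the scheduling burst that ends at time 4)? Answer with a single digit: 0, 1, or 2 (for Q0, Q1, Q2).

t=0-2: P1@Q0 runs 2, rem=13, quantum used, demote→Q1. Q0=[P2,P3,P4] Q1=[P1] Q2=[]
t=2-4: P2@Q0 runs 2, rem=4, quantum used, demote→Q1. Q0=[P3,P4] Q1=[P1,P2] Q2=[]
t=4-5: P3@Q0 runs 1, rem=7, I/O yield, promote→Q0. Q0=[P4,P3] Q1=[P1,P2] Q2=[]
t=5-7: P4@Q0 runs 2, rem=3, quantum used, demote→Q1. Q0=[P3] Q1=[P1,P2,P4] Q2=[]
t=7-8: P3@Q0 runs 1, rem=6, I/O yield, promote→Q0. Q0=[P3] Q1=[P1,P2,P4] Q2=[]
t=8-9: P3@Q0 runs 1, rem=5, I/O yield, promote→Q0. Q0=[P3] Q1=[P1,P2,P4] Q2=[]
t=9-10: P3@Q0 runs 1, rem=4, I/O yield, promote→Q0. Q0=[P3] Q1=[P1,P2,P4] Q2=[]
t=10-11: P3@Q0 runs 1, rem=3, I/O yield, promote→Q0. Q0=[P3] Q1=[P1,P2,P4] Q2=[]
t=11-12: P3@Q0 runs 1, rem=2, I/O yield, promote→Q0. Q0=[P3] Q1=[P1,P2,P4] Q2=[]
t=12-13: P3@Q0 runs 1, rem=1, I/O yield, promote→Q0. Q0=[P3] Q1=[P1,P2,P4] Q2=[]
t=13-14: P3@Q0 runs 1, rem=0, completes. Q0=[] Q1=[P1,P2,P4] Q2=[]
t=14-18: P1@Q1 runs 4, rem=9, quantum used, demote→Q2. Q0=[] Q1=[P2,P4] Q2=[P1]
t=18-22: P2@Q1 runs 4, rem=0, completes. Q0=[] Q1=[P4] Q2=[P1]
t=22-25: P4@Q1 runs 3, rem=0, completes. Q0=[] Q1=[] Q2=[P1]
t=25-33: P1@Q2 runs 8, rem=1, quantum used, demote→Q2. Q0=[] Q1=[] Q2=[P1]
t=33-34: P1@Q2 runs 1, rem=0, completes. Q0=[] Q1=[] Q2=[]

Answer: 0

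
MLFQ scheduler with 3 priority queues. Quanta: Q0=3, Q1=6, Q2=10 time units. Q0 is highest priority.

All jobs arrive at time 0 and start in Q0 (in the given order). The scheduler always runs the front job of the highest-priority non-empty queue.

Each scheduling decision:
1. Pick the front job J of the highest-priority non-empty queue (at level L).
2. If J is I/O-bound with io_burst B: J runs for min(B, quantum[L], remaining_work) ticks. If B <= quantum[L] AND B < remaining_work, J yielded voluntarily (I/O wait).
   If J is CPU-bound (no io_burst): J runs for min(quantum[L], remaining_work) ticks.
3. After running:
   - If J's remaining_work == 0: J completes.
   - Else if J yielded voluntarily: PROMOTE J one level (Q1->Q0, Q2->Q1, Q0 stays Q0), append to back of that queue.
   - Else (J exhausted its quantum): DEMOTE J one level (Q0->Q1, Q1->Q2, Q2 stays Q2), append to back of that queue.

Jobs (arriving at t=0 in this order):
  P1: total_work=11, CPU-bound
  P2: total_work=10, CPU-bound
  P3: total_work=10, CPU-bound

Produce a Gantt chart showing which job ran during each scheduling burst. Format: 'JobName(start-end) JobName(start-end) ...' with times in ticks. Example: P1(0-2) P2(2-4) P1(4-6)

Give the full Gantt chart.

Answer: P1(0-3) P2(3-6) P3(6-9) P1(9-15) P2(15-21) P3(21-27) P1(27-29) P2(29-30) P3(30-31)

Derivation:
t=0-3: P1@Q0 runs 3, rem=8, quantum used, demote→Q1. Q0=[P2,P3] Q1=[P1] Q2=[]
t=3-6: P2@Q0 runs 3, rem=7, quantum used, demote→Q1. Q0=[P3] Q1=[P1,P2] Q2=[]
t=6-9: P3@Q0 runs 3, rem=7, quantum used, demote→Q1. Q0=[] Q1=[P1,P2,P3] Q2=[]
t=9-15: P1@Q1 runs 6, rem=2, quantum used, demote→Q2. Q0=[] Q1=[P2,P3] Q2=[P1]
t=15-21: P2@Q1 runs 6, rem=1, quantum used, demote→Q2. Q0=[] Q1=[P3] Q2=[P1,P2]
t=21-27: P3@Q1 runs 6, rem=1, quantum used, demote→Q2. Q0=[] Q1=[] Q2=[P1,P2,P3]
t=27-29: P1@Q2 runs 2, rem=0, completes. Q0=[] Q1=[] Q2=[P2,P3]
t=29-30: P2@Q2 runs 1, rem=0, completes. Q0=[] Q1=[] Q2=[P3]
t=30-31: P3@Q2 runs 1, rem=0, completes. Q0=[] Q1=[] Q2=[]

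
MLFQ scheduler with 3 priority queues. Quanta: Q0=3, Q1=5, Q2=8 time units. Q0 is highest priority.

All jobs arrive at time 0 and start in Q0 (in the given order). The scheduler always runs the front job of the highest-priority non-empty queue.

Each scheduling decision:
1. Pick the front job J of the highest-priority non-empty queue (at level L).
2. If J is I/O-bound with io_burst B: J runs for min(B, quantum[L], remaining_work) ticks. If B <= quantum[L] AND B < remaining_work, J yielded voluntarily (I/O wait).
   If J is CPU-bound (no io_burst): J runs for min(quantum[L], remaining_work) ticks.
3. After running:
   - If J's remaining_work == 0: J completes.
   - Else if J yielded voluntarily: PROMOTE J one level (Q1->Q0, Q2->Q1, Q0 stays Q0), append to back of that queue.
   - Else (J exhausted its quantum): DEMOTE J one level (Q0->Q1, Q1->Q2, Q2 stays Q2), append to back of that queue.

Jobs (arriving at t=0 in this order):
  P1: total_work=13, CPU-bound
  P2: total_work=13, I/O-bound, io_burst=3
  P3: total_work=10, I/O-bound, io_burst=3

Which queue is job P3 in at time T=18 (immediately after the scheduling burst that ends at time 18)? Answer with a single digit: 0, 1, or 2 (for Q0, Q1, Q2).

t=0-3: P1@Q0 runs 3, rem=10, quantum used, demote→Q1. Q0=[P2,P3] Q1=[P1] Q2=[]
t=3-6: P2@Q0 runs 3, rem=10, I/O yield, promote→Q0. Q0=[P3,P2] Q1=[P1] Q2=[]
t=6-9: P3@Q0 runs 3, rem=7, I/O yield, promote→Q0. Q0=[P2,P3] Q1=[P1] Q2=[]
t=9-12: P2@Q0 runs 3, rem=7, I/O yield, promote→Q0. Q0=[P3,P2] Q1=[P1] Q2=[]
t=12-15: P3@Q0 runs 3, rem=4, I/O yield, promote→Q0. Q0=[P2,P3] Q1=[P1] Q2=[]
t=15-18: P2@Q0 runs 3, rem=4, I/O yield, promote→Q0. Q0=[P3,P2] Q1=[P1] Q2=[]
t=18-21: P3@Q0 runs 3, rem=1, I/O yield, promote→Q0. Q0=[P2,P3] Q1=[P1] Q2=[]
t=21-24: P2@Q0 runs 3, rem=1, I/O yield, promote→Q0. Q0=[P3,P2] Q1=[P1] Q2=[]
t=24-25: P3@Q0 runs 1, rem=0, completes. Q0=[P2] Q1=[P1] Q2=[]
t=25-26: P2@Q0 runs 1, rem=0, completes. Q0=[] Q1=[P1] Q2=[]
t=26-31: P1@Q1 runs 5, rem=5, quantum used, demote→Q2. Q0=[] Q1=[] Q2=[P1]
t=31-36: P1@Q2 runs 5, rem=0, completes. Q0=[] Q1=[] Q2=[]

Answer: 0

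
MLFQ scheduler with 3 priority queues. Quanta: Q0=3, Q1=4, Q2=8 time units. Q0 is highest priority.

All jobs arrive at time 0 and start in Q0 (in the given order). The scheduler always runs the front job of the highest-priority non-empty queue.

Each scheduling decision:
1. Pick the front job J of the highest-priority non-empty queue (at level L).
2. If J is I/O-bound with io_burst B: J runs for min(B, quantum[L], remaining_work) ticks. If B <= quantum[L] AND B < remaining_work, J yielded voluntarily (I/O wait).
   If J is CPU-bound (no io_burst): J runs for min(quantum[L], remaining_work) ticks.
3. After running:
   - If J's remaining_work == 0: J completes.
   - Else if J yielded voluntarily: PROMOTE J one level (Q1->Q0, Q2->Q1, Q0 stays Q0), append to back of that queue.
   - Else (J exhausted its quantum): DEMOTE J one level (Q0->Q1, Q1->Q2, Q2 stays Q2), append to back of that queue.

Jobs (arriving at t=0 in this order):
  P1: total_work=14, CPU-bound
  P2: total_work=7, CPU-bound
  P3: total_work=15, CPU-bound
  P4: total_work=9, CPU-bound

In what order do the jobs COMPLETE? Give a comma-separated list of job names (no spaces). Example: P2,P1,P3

t=0-3: P1@Q0 runs 3, rem=11, quantum used, demote→Q1. Q0=[P2,P3,P4] Q1=[P1] Q2=[]
t=3-6: P2@Q0 runs 3, rem=4, quantum used, demote→Q1. Q0=[P3,P4] Q1=[P1,P2] Q2=[]
t=6-9: P3@Q0 runs 3, rem=12, quantum used, demote→Q1. Q0=[P4] Q1=[P1,P2,P3] Q2=[]
t=9-12: P4@Q0 runs 3, rem=6, quantum used, demote→Q1. Q0=[] Q1=[P1,P2,P3,P4] Q2=[]
t=12-16: P1@Q1 runs 4, rem=7, quantum used, demote→Q2. Q0=[] Q1=[P2,P3,P4] Q2=[P1]
t=16-20: P2@Q1 runs 4, rem=0, completes. Q0=[] Q1=[P3,P4] Q2=[P1]
t=20-24: P3@Q1 runs 4, rem=8, quantum used, demote→Q2. Q0=[] Q1=[P4] Q2=[P1,P3]
t=24-28: P4@Q1 runs 4, rem=2, quantum used, demote→Q2. Q0=[] Q1=[] Q2=[P1,P3,P4]
t=28-35: P1@Q2 runs 7, rem=0, completes. Q0=[] Q1=[] Q2=[P3,P4]
t=35-43: P3@Q2 runs 8, rem=0, completes. Q0=[] Q1=[] Q2=[P4]
t=43-45: P4@Q2 runs 2, rem=0, completes. Q0=[] Q1=[] Q2=[]

Answer: P2,P1,P3,P4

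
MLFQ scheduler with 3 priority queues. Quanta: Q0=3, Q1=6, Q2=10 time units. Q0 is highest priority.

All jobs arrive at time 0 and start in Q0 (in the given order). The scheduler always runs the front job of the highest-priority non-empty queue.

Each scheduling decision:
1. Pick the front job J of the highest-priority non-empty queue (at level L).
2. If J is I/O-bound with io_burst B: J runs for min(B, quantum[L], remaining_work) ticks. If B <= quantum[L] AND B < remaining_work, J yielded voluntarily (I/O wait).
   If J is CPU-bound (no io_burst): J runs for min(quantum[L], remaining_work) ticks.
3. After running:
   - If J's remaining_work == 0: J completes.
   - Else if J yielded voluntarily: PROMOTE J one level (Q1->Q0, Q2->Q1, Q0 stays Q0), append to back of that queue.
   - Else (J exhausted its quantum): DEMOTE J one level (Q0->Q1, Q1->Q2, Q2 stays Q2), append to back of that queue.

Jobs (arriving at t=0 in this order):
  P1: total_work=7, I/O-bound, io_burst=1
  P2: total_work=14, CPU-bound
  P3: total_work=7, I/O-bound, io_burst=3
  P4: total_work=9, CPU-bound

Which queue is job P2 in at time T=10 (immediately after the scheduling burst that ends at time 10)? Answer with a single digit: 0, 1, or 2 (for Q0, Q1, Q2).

t=0-1: P1@Q0 runs 1, rem=6, I/O yield, promote→Q0. Q0=[P2,P3,P4,P1] Q1=[] Q2=[]
t=1-4: P2@Q0 runs 3, rem=11, quantum used, demote→Q1. Q0=[P3,P4,P1] Q1=[P2] Q2=[]
t=4-7: P3@Q0 runs 3, rem=4, I/O yield, promote→Q0. Q0=[P4,P1,P3] Q1=[P2] Q2=[]
t=7-10: P4@Q0 runs 3, rem=6, quantum used, demote→Q1. Q0=[P1,P3] Q1=[P2,P4] Q2=[]
t=10-11: P1@Q0 runs 1, rem=5, I/O yield, promote→Q0. Q0=[P3,P1] Q1=[P2,P4] Q2=[]
t=11-14: P3@Q0 runs 3, rem=1, I/O yield, promote→Q0. Q0=[P1,P3] Q1=[P2,P4] Q2=[]
t=14-15: P1@Q0 runs 1, rem=4, I/O yield, promote→Q0. Q0=[P3,P1] Q1=[P2,P4] Q2=[]
t=15-16: P3@Q0 runs 1, rem=0, completes. Q0=[P1] Q1=[P2,P4] Q2=[]
t=16-17: P1@Q0 runs 1, rem=3, I/O yield, promote→Q0. Q0=[P1] Q1=[P2,P4] Q2=[]
t=17-18: P1@Q0 runs 1, rem=2, I/O yield, promote→Q0. Q0=[P1] Q1=[P2,P4] Q2=[]
t=18-19: P1@Q0 runs 1, rem=1, I/O yield, promote→Q0. Q0=[P1] Q1=[P2,P4] Q2=[]
t=19-20: P1@Q0 runs 1, rem=0, completes. Q0=[] Q1=[P2,P4] Q2=[]
t=20-26: P2@Q1 runs 6, rem=5, quantum used, demote→Q2. Q0=[] Q1=[P4] Q2=[P2]
t=26-32: P4@Q1 runs 6, rem=0, completes. Q0=[] Q1=[] Q2=[P2]
t=32-37: P2@Q2 runs 5, rem=0, completes. Q0=[] Q1=[] Q2=[]

Answer: 1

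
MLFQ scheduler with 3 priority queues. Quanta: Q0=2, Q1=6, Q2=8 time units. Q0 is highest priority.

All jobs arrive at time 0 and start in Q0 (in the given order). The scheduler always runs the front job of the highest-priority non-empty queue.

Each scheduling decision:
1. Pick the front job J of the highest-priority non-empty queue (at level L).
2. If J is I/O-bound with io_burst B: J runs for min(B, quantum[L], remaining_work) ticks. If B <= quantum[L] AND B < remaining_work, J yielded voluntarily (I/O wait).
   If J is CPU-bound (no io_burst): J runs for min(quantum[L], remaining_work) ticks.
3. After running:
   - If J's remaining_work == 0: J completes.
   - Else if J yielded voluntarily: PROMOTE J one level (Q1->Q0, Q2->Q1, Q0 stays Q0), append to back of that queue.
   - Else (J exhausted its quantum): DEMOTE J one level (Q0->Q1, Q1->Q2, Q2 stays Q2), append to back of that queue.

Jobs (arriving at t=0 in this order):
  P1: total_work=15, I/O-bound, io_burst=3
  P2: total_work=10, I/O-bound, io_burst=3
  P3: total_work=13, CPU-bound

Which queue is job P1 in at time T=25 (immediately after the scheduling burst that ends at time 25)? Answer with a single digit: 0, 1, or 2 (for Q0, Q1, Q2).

Answer: 0

Derivation:
t=0-2: P1@Q0 runs 2, rem=13, quantum used, demote→Q1. Q0=[P2,P3] Q1=[P1] Q2=[]
t=2-4: P2@Q0 runs 2, rem=8, quantum used, demote→Q1. Q0=[P3] Q1=[P1,P2] Q2=[]
t=4-6: P3@Q0 runs 2, rem=11, quantum used, demote→Q1. Q0=[] Q1=[P1,P2,P3] Q2=[]
t=6-9: P1@Q1 runs 3, rem=10, I/O yield, promote→Q0. Q0=[P1] Q1=[P2,P3] Q2=[]
t=9-11: P1@Q0 runs 2, rem=8, quantum used, demote→Q1. Q0=[] Q1=[P2,P3,P1] Q2=[]
t=11-14: P2@Q1 runs 3, rem=5, I/O yield, promote→Q0. Q0=[P2] Q1=[P3,P1] Q2=[]
t=14-16: P2@Q0 runs 2, rem=3, quantum used, demote→Q1. Q0=[] Q1=[P3,P1,P2] Q2=[]
t=16-22: P3@Q1 runs 6, rem=5, quantum used, demote→Q2. Q0=[] Q1=[P1,P2] Q2=[P3]
t=22-25: P1@Q1 runs 3, rem=5, I/O yield, promote→Q0. Q0=[P1] Q1=[P2] Q2=[P3]
t=25-27: P1@Q0 runs 2, rem=3, quantum used, demote→Q1. Q0=[] Q1=[P2,P1] Q2=[P3]
t=27-30: P2@Q1 runs 3, rem=0, completes. Q0=[] Q1=[P1] Q2=[P3]
t=30-33: P1@Q1 runs 3, rem=0, completes. Q0=[] Q1=[] Q2=[P3]
t=33-38: P3@Q2 runs 5, rem=0, completes. Q0=[] Q1=[] Q2=[]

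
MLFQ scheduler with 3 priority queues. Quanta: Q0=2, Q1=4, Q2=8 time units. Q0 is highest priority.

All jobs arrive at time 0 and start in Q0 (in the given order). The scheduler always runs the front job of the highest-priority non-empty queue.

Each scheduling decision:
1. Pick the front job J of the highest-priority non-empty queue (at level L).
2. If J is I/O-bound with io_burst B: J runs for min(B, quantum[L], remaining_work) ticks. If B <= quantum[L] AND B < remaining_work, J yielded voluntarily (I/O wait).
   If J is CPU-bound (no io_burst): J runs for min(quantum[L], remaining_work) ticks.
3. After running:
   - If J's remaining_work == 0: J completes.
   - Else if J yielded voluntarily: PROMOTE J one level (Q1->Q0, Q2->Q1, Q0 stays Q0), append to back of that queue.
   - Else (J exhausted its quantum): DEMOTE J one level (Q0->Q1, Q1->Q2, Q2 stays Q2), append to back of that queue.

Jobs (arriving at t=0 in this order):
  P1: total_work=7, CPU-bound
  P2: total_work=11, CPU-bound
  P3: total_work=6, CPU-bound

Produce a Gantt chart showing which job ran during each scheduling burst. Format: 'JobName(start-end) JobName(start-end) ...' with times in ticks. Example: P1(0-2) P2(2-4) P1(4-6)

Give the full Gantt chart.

Answer: P1(0-2) P2(2-4) P3(4-6) P1(6-10) P2(10-14) P3(14-18) P1(18-19) P2(19-24)

Derivation:
t=0-2: P1@Q0 runs 2, rem=5, quantum used, demote→Q1. Q0=[P2,P3] Q1=[P1] Q2=[]
t=2-4: P2@Q0 runs 2, rem=9, quantum used, demote→Q1. Q0=[P3] Q1=[P1,P2] Q2=[]
t=4-6: P3@Q0 runs 2, rem=4, quantum used, demote→Q1. Q0=[] Q1=[P1,P2,P3] Q2=[]
t=6-10: P1@Q1 runs 4, rem=1, quantum used, demote→Q2. Q0=[] Q1=[P2,P3] Q2=[P1]
t=10-14: P2@Q1 runs 4, rem=5, quantum used, demote→Q2. Q0=[] Q1=[P3] Q2=[P1,P2]
t=14-18: P3@Q1 runs 4, rem=0, completes. Q0=[] Q1=[] Q2=[P1,P2]
t=18-19: P1@Q2 runs 1, rem=0, completes. Q0=[] Q1=[] Q2=[P2]
t=19-24: P2@Q2 runs 5, rem=0, completes. Q0=[] Q1=[] Q2=[]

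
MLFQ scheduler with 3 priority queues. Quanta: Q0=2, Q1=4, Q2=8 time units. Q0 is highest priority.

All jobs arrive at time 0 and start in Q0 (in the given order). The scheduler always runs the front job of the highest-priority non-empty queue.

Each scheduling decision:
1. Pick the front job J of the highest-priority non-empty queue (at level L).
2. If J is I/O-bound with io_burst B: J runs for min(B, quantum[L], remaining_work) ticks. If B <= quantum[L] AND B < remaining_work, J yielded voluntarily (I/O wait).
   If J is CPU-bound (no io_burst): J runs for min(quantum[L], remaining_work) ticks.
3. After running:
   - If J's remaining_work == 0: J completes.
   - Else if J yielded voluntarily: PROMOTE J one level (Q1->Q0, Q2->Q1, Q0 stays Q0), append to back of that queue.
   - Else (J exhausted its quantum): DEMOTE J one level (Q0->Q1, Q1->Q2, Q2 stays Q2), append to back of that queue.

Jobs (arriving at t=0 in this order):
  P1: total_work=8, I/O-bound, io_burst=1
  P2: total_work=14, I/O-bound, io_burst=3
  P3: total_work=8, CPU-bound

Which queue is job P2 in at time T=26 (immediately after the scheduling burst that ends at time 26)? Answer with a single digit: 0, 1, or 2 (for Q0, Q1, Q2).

Answer: 1

Derivation:
t=0-1: P1@Q0 runs 1, rem=7, I/O yield, promote→Q0. Q0=[P2,P3,P1] Q1=[] Q2=[]
t=1-3: P2@Q0 runs 2, rem=12, quantum used, demote→Q1. Q0=[P3,P1] Q1=[P2] Q2=[]
t=3-5: P3@Q0 runs 2, rem=6, quantum used, demote→Q1. Q0=[P1] Q1=[P2,P3] Q2=[]
t=5-6: P1@Q0 runs 1, rem=6, I/O yield, promote→Q0. Q0=[P1] Q1=[P2,P3] Q2=[]
t=6-7: P1@Q0 runs 1, rem=5, I/O yield, promote→Q0. Q0=[P1] Q1=[P2,P3] Q2=[]
t=7-8: P1@Q0 runs 1, rem=4, I/O yield, promote→Q0. Q0=[P1] Q1=[P2,P3] Q2=[]
t=8-9: P1@Q0 runs 1, rem=3, I/O yield, promote→Q0. Q0=[P1] Q1=[P2,P3] Q2=[]
t=9-10: P1@Q0 runs 1, rem=2, I/O yield, promote→Q0. Q0=[P1] Q1=[P2,P3] Q2=[]
t=10-11: P1@Q0 runs 1, rem=1, I/O yield, promote→Q0. Q0=[P1] Q1=[P2,P3] Q2=[]
t=11-12: P1@Q0 runs 1, rem=0, completes. Q0=[] Q1=[P2,P3] Q2=[]
t=12-15: P2@Q1 runs 3, rem=9, I/O yield, promote→Q0. Q0=[P2] Q1=[P3] Q2=[]
t=15-17: P2@Q0 runs 2, rem=7, quantum used, demote→Q1. Q0=[] Q1=[P3,P2] Q2=[]
t=17-21: P3@Q1 runs 4, rem=2, quantum used, demote→Q2. Q0=[] Q1=[P2] Q2=[P3]
t=21-24: P2@Q1 runs 3, rem=4, I/O yield, promote→Q0. Q0=[P2] Q1=[] Q2=[P3]
t=24-26: P2@Q0 runs 2, rem=2, quantum used, demote→Q1. Q0=[] Q1=[P2] Q2=[P3]
t=26-28: P2@Q1 runs 2, rem=0, completes. Q0=[] Q1=[] Q2=[P3]
t=28-30: P3@Q2 runs 2, rem=0, completes. Q0=[] Q1=[] Q2=[]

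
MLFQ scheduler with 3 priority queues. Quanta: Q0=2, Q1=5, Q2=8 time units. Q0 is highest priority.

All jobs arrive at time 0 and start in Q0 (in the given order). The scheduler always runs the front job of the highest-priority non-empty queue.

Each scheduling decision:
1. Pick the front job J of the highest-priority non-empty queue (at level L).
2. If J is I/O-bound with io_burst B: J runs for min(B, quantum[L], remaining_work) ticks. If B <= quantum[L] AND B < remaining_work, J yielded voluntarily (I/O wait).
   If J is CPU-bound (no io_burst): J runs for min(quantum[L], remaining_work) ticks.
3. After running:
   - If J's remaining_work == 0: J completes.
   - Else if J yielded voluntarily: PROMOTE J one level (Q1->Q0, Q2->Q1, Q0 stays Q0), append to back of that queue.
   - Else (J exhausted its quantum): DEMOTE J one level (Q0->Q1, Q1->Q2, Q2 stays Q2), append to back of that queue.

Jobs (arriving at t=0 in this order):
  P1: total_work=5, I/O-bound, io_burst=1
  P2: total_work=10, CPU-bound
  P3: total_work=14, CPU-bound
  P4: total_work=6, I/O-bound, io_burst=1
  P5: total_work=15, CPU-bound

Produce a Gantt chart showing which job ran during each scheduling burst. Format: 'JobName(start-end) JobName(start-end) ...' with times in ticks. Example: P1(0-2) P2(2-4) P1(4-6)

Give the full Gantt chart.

Answer: P1(0-1) P2(1-3) P3(3-5) P4(5-6) P5(6-8) P1(8-9) P4(9-10) P1(10-11) P4(11-12) P1(12-13) P4(13-14) P1(14-15) P4(15-16) P4(16-17) P2(17-22) P3(22-27) P5(27-32) P2(32-35) P3(35-42) P5(42-50)

Derivation:
t=0-1: P1@Q0 runs 1, rem=4, I/O yield, promote→Q0. Q0=[P2,P3,P4,P5,P1] Q1=[] Q2=[]
t=1-3: P2@Q0 runs 2, rem=8, quantum used, demote→Q1. Q0=[P3,P4,P5,P1] Q1=[P2] Q2=[]
t=3-5: P3@Q0 runs 2, rem=12, quantum used, demote→Q1. Q0=[P4,P5,P1] Q1=[P2,P3] Q2=[]
t=5-6: P4@Q0 runs 1, rem=5, I/O yield, promote→Q0. Q0=[P5,P1,P4] Q1=[P2,P3] Q2=[]
t=6-8: P5@Q0 runs 2, rem=13, quantum used, demote→Q1. Q0=[P1,P4] Q1=[P2,P3,P5] Q2=[]
t=8-9: P1@Q0 runs 1, rem=3, I/O yield, promote→Q0. Q0=[P4,P1] Q1=[P2,P3,P5] Q2=[]
t=9-10: P4@Q0 runs 1, rem=4, I/O yield, promote→Q0. Q0=[P1,P4] Q1=[P2,P3,P5] Q2=[]
t=10-11: P1@Q0 runs 1, rem=2, I/O yield, promote→Q0. Q0=[P4,P1] Q1=[P2,P3,P5] Q2=[]
t=11-12: P4@Q0 runs 1, rem=3, I/O yield, promote→Q0. Q0=[P1,P4] Q1=[P2,P3,P5] Q2=[]
t=12-13: P1@Q0 runs 1, rem=1, I/O yield, promote→Q0. Q0=[P4,P1] Q1=[P2,P3,P5] Q2=[]
t=13-14: P4@Q0 runs 1, rem=2, I/O yield, promote→Q0. Q0=[P1,P4] Q1=[P2,P3,P5] Q2=[]
t=14-15: P1@Q0 runs 1, rem=0, completes. Q0=[P4] Q1=[P2,P3,P5] Q2=[]
t=15-16: P4@Q0 runs 1, rem=1, I/O yield, promote→Q0. Q0=[P4] Q1=[P2,P3,P5] Q2=[]
t=16-17: P4@Q0 runs 1, rem=0, completes. Q0=[] Q1=[P2,P3,P5] Q2=[]
t=17-22: P2@Q1 runs 5, rem=3, quantum used, demote→Q2. Q0=[] Q1=[P3,P5] Q2=[P2]
t=22-27: P3@Q1 runs 5, rem=7, quantum used, demote→Q2. Q0=[] Q1=[P5] Q2=[P2,P3]
t=27-32: P5@Q1 runs 5, rem=8, quantum used, demote→Q2. Q0=[] Q1=[] Q2=[P2,P3,P5]
t=32-35: P2@Q2 runs 3, rem=0, completes. Q0=[] Q1=[] Q2=[P3,P5]
t=35-42: P3@Q2 runs 7, rem=0, completes. Q0=[] Q1=[] Q2=[P5]
t=42-50: P5@Q2 runs 8, rem=0, completes. Q0=[] Q1=[] Q2=[]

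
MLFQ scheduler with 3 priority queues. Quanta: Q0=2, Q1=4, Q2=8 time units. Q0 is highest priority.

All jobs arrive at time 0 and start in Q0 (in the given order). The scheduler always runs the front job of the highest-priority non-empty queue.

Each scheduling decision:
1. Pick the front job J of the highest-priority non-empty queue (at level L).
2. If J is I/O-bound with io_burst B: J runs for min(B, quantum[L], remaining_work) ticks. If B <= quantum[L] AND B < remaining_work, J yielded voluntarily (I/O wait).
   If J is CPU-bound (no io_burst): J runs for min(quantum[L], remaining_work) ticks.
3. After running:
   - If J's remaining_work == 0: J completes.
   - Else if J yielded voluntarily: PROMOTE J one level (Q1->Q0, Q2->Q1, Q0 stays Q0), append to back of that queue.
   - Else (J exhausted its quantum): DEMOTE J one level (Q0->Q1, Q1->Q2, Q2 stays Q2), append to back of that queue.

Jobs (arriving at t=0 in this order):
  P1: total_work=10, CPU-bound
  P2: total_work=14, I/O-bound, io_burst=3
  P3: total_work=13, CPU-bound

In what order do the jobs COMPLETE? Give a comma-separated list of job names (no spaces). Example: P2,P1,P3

Answer: P2,P1,P3

Derivation:
t=0-2: P1@Q0 runs 2, rem=8, quantum used, demote→Q1. Q0=[P2,P3] Q1=[P1] Q2=[]
t=2-4: P2@Q0 runs 2, rem=12, quantum used, demote→Q1. Q0=[P3] Q1=[P1,P2] Q2=[]
t=4-6: P3@Q0 runs 2, rem=11, quantum used, demote→Q1. Q0=[] Q1=[P1,P2,P3] Q2=[]
t=6-10: P1@Q1 runs 4, rem=4, quantum used, demote→Q2. Q0=[] Q1=[P2,P3] Q2=[P1]
t=10-13: P2@Q1 runs 3, rem=9, I/O yield, promote→Q0. Q0=[P2] Q1=[P3] Q2=[P1]
t=13-15: P2@Q0 runs 2, rem=7, quantum used, demote→Q1. Q0=[] Q1=[P3,P2] Q2=[P1]
t=15-19: P3@Q1 runs 4, rem=7, quantum used, demote→Q2. Q0=[] Q1=[P2] Q2=[P1,P3]
t=19-22: P2@Q1 runs 3, rem=4, I/O yield, promote→Q0. Q0=[P2] Q1=[] Q2=[P1,P3]
t=22-24: P2@Q0 runs 2, rem=2, quantum used, demote→Q1. Q0=[] Q1=[P2] Q2=[P1,P3]
t=24-26: P2@Q1 runs 2, rem=0, completes. Q0=[] Q1=[] Q2=[P1,P3]
t=26-30: P1@Q2 runs 4, rem=0, completes. Q0=[] Q1=[] Q2=[P3]
t=30-37: P3@Q2 runs 7, rem=0, completes. Q0=[] Q1=[] Q2=[]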